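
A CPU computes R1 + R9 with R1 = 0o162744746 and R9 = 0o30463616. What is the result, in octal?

0o213430564

Add column by column in base 8, right to left:
  6+6 = 4 carry 1
  4+1+1 = 6
  7+6 = 5 carry 1
  4+3+1 = 0 carry 1
  4+6+1 = 3 carry 1
  7+4+1 = 4 carry 1
  2+0+1 = 3
  6+3 = 1 carry 1
  1+0+1 = 2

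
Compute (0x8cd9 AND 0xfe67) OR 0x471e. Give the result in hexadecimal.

0xcf5f

0x8cd9 AND 0xfe67 = 0x8c41.
Then OR with 0x471e.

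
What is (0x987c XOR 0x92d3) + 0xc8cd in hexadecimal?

First 0x987c XOR 0x92d3 = 0x0aaf.
Add column by column in base 16, right to left:
  f+d = c carry 1
  a+c+1 = 7 carry 1
  a+8+1 = 3 carry 1
  0+c+1 = d

0xd37c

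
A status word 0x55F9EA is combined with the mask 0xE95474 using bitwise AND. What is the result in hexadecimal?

AND each hex digit independently (no carries):
  5&E=4, 5&9=1, F&5=5, 9&4=0, E&7=6, A&4=0

0x415060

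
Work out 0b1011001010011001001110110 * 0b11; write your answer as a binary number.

0b100001011111001011101100010

Multiply each base-2 digit by 3, carrying:
  0×3 = 0 → write 0
  1×3 = 3 → write 1 carry 1
  1×3+1 = 4 → write 0 carry 2
  0×3+2 = 2 → write 0 carry 1
  1×3+1 = 4 → write 0 carry 2
  1×3+2 = 5 → write 1 carry 2
  1×3+2 = 5 → write 1 carry 2
  0×3+2 = 2 → write 0 carry 1
  0×3+1 = 1 → write 1
  1×3 = 3 → write 1 carry 1
  0×3+1 = 1 → write 1
  0×3 = 0 → write 0
  1×3 = 3 → write 1 carry 1
  1×3+1 = 4 → write 0 carry 2
  0×3+2 = 2 → write 0 carry 1
  0×3+1 = 1 → write 1
  1×3 = 3 → write 1 carry 1
  0×3+1 = 1 → write 1
  1×3 = 3 → write 1 carry 1
  0×3+1 = 1 → write 1
  0×3 = 0 → write 0
  1×3 = 3 → write 1 carry 1
  1×3+1 = 4 → write 0 carry 2
  0×3+2 = 2 → write 0 carry 1
  1×3+1 = 4 → write 0 carry 2
  remaining carry: 10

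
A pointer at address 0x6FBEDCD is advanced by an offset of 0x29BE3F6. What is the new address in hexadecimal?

0x997D1C3

Add column by column in base 16, right to left:
  D+6 = 3 carry 1
  C+F+1 = C carry 1
  D+3+1 = 1 carry 1
  E+E+1 = D carry 1
  B+B+1 = 7 carry 1
  F+9+1 = 9 carry 1
  6+2+1 = 9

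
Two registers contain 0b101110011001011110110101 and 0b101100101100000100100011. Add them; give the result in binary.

0b1011011000101100011011000

Add column by column in base 2, right to left:
  1+1 = 0 carry 1
  0+1+1 = 0 carry 1
  1+0+1 = 0 carry 1
  0+0+1 = 1
  1+0 = 1
  1+1 = 0 carry 1
  0+0+1 = 1
  1+0 = 1
  1+1 = 0 carry 1
  1+0+1 = 0 carry 1
  1+0+1 = 0 carry 1
  0+0+1 = 1
  1+0 = 1
  0+0 = 0
  0+1 = 1
  1+1 = 0 carry 1
  1+0+1 = 0 carry 1
  0+1+1 = 0 carry 1
  0+0+1 = 1
  1+0 = 1
  1+1 = 0 carry 1
  1+1+1 = 1 carry 1
  0+0+1 = 1
  1+1 = 0 carry 1
  final carry 1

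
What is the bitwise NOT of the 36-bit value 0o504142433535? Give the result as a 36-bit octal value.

Each oct digit d becomes 7−d:
  5→2, 0→7, 4→3, 1→6, 4→3, 2→5, 4→3, 3→4, 3→4, 5→2, 3→4, 5→2

0o273635344242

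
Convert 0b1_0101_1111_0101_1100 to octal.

Group the bits in threes: 010 101 111 101 011 100 → 257534.

0o257534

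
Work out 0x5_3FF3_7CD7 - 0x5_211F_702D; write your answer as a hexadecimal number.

0x1ED40CAA

Subtract column by column in base 16:
  7-D → A (borrow)
  D-2-1 → A
  C-0 → C
  7-7 → 0
  3-F → 4 (borrow)
  F-1-1 → D
  F-1 → E
  3-2 → 1
  5-5 → 0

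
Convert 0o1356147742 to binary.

0b1011101110001100111111100010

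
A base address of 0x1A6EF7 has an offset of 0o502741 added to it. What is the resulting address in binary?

0x1A6EF7 = 0b110100110111011110111 in binary.
0o502741 = 0b101000010111100001 in binary.
Add column by column in base 2, right to left:
  1+1 = 0 carry 1
  1+0+1 = 0 carry 1
  1+0+1 = 0 carry 1
  0+0+1 = 1
  1+0 = 1
  1+1 = 0 carry 1
  1+1+1 = 1 carry 1
  1+1+1 = 1 carry 1
  0+1+1 = 0 carry 1
  1+0+1 = 0 carry 1
  1+1+1 = 1 carry 1
  1+0+1 = 0 carry 1
  0+0+1 = 1
  1+0 = 1
  1+0 = 1
  0+1 = 1
  0+0 = 0
  1+1 = 0 carry 1
  0+0+1 = 1
  1+0 = 1
  1+0 = 1

0b111001111010011011000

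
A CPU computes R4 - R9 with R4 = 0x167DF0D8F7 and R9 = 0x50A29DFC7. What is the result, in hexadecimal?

Subtract column by column in base 16:
  7-7 → 0
  F-C → 3
  8-F → 9 (borrow)
  D-D-1 → F (borrow)
  0-9-1 → 6 (borrow)
  F-2-1 → C
  D-A → 3
  7-0 → 7
  6-5 → 1
  1-0 → 1

0x1173C6F930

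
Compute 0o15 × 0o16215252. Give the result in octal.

Multiply each base-8 digit by 13, carrying:
  2×13 = 26 → write 2 carry 3
  5×13+3 = 68 → write 4 carry 8
  2×13+8 = 34 → write 2 carry 4
  5×13+4 = 69 → write 5 carry 8
  1×13+8 = 21 → write 5 carry 2
  2×13+2 = 28 → write 4 carry 3
  6×13+3 = 81 → write 1 carry 10
  1×13+10 = 23 → write 7 carry 2
  remaining carry: 2

0o271455242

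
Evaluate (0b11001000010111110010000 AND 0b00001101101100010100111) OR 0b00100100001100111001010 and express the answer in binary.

0b101100001100111001010

0b11001000010111110010000 AND 0b00001101101100010100111 = 0b00001000000100010000000.
Then OR with 0b00100100001100111001010.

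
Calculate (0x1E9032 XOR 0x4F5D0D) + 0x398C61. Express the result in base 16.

0x8B59A0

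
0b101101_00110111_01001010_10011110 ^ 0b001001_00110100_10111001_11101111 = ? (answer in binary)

0b100100000000111111001101110001

XOR bit by bit (1 where the bits differ):
  101101001101110100101010011110
^ 001001001101001011100111101111
= 100100000000111111001101110001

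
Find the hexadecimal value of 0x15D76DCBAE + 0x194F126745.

0x2F268032F3

Add column by column in base 16, right to left:
  E+5 = 3 carry 1
  A+4+1 = F
  B+7 = 2 carry 1
  C+6+1 = 3 carry 1
  D+2+1 = 0 carry 1
  6+1+1 = 8
  7+F = 6 carry 1
  D+4+1 = 2 carry 1
  5+9+1 = F
  1+1 = 2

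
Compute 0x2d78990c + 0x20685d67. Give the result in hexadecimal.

0x4de0f673

Add column by column in base 16, right to left:
  c+7 = 3 carry 1
  0+6+1 = 7
  9+d = 6 carry 1
  9+5+1 = f
  8+8 = 0 carry 1
  7+6+1 = e
  d+0 = d
  2+2 = 4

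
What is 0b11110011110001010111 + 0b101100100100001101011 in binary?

0b1001011000010011000010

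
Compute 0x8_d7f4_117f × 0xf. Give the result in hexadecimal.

Multiply each base-16 digit by 15, carrying:
  f×15 = 225 → write 1 carry 14
  7×15+14 = 119 → write 7 carry 7
  1×15+7 = 22 → write 6 carry 1
  1×15+1 = 16 → write 0 carry 1
  4×15+1 = 61 → write d carry 3
  f×15+3 = 228 → write 4 carry 14
  7×15+14 = 119 → write 7 carry 7
  d×15+7 = 202 → write a carry 12
  8×15+12 = 132 → write 4 carry 8
  remaining carry: 8

0x84a74d0671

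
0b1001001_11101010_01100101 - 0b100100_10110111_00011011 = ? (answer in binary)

Subtract column by column in base 2:
  1-1 → 0
  0-1 → 1 (borrow)
  1-0-1 → 0
  0-1 → 1 (borrow)
  0-1-1 → 0 (borrow)
  1-0-1 → 0
  1-0 → 1
  0-0 → 0
  0-1 → 1 (borrow)
  1-1-1 → 1 (borrow)
  0-1-1 → 0 (borrow)
  1-0-1 → 0
  0-1 → 1 (borrow)
  1-1-1 → 1 (borrow)
  1-0-1 → 0
  1-1 → 0
  1-0 → 1
  0-0 → 0
  0-1 → 1 (borrow)
  1-0-1 → 0
  0-0 → 0
  0-1 → 1 (borrow)
  1-0-1 → 0

0b1001010011001101001010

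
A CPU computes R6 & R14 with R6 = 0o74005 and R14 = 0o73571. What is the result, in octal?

0o70001

AND each oct digit independently (no carries):
  7&7=7, 4&3=0, 0&5=0, 0&7=0, 5&1=1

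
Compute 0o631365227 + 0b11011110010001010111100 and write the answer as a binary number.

0o631365227 = 0b110011001011110101010010111 in binary.
Add column by column in base 2, right to left:
  1+0 = 1
  1+0 = 1
  1+1 = 0 carry 1
  0+1+1 = 0 carry 1
  1+1+1 = 1 carry 1
  0+1+1 = 0 carry 1
  0+0+1 = 1
  1+1 = 0 carry 1
  0+0+1 = 1
  1+1 = 0 carry 1
  0+0+1 = 1
  1+0 = 1
  0+0 = 0
  1+1 = 0 carry 1
  1+0+1 = 0 carry 1
  1+0+1 = 0 carry 1
  1+1+1 = 1 carry 1
  0+1+1 = 0 carry 1
  1+1+1 = 1 carry 1
  0+1+1 = 0 carry 1
  0+0+1 = 1
  1+1 = 0 carry 1
  1+1+1 = 1 carry 1
  0+0+1 = 1
  0+0 = 0
  1+0 = 1
  1+0 = 1

0b110110101010000110101010011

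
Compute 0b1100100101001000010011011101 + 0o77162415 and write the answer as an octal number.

0b1100100101001000010011011101 = 0o1445102335 in octal.
Add column by column in base 8, right to left:
  5+5 = 2 carry 1
  3+1+1 = 5
  3+4 = 7
  2+2 = 4
  0+6 = 6
  1+1 = 2
  5+7 = 4 carry 1
  4+7+1 = 4 carry 1
  4+0+1 = 5
  1+0 = 1

0o1544264752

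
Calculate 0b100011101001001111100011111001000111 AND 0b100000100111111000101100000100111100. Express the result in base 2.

AND bit by bit (1 only where both bits are 1):
  100011101001001111100011111001000111
& 100000100111111000101100000100111100
= 100000100001001000100000000000000100

0b100000100001001000100000000000000100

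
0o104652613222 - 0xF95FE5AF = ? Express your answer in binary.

0o104652613222 = 0b1000100110101010110001011010010010 in binary.
0xF95FE5AF = 0b11111001010111111110010110101111 in binary.
Subtract column by column in base 2:
  0-1 → 1 (borrow)
  1-1-1 → 1 (borrow)
  0-1-1 → 0 (borrow)
  0-1-1 → 0 (borrow)
  1-0-1 → 0
  0-1 → 1 (borrow)
  0-0-1 → 1 (borrow)
  1-1-1 → 1 (borrow)
  0-1-1 → 0 (borrow)
  1-0-1 → 0
  1-1 → 0
  0-0 → 0
  1-0 → 1
  0-1 → 1 (borrow)
  0-1-1 → 0 (borrow)
  0-1-1 → 0 (borrow)
  1-1-1 → 1 (borrow)
  1-1-1 → 1 (borrow)
  0-1-1 → 0 (borrow)
  1-1-1 → 1 (borrow)
  0-1-1 → 0 (borrow)
  1-0-1 → 0
  0-1 → 1 (borrow)
  1-0-1 → 0
  0-1 → 1 (borrow)
  1-0-1 → 0
  1-0 → 1
  0-1 → 1 (borrow)
  0-1-1 → 0 (borrow)
  1-1-1 → 1 (borrow)
  0-1-1 → 0 (borrow)
  0-1-1 → 0 (borrow)
  0-0-1 → 1 (borrow)
  1-0-1 → 0

0b100101101010010110011000011100011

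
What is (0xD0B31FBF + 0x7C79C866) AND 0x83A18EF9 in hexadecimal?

Add column by column in base 16, right to left:
  F+6 = 5 carry 1
  B+6+1 = 2 carry 1
  F+8+1 = 8 carry 1
  1+C+1 = E
  3+9 = C
  B+7 = 2 carry 1
  0+C+1 = D
  D+7 = 4 carry 1
  final carry 1
Sum = 0x14D2CE825; now AND with 0x83A18EF9:
  1&0=0, 4&8=0, D&3=1, 2&A=2, C&1=0, E&8=8, 8&E=8, 2&F=2, 5&9=1

0x1208821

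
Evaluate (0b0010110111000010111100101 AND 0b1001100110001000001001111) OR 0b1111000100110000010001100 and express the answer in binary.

0b1111100110110000011001101

0b0010110111000010111100101 AND 0b1001100110001000001001111 = 0b0000100110000000001000101.
Then OR with 0b1111000100110000010001100.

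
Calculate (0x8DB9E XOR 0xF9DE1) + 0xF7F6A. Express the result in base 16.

First 0x8DB9E XOR 0xF9DE1 = 0x7467F.
Add column by column in base 16, right to left:
  F+A = 9 carry 1
  7+6+1 = E
  6+F = 5 carry 1
  4+7+1 = C
  7+F = 6 carry 1
  final carry 1

0x16C5E9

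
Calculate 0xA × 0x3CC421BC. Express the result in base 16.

Multiply each base-16 digit by 10, carrying:
  C×10 = 120 → write 8 carry 7
  B×10+7 = 117 → write 5 carry 7
  1×10+7 = 17 → write 1 carry 1
  2×10+1 = 21 → write 5 carry 1
  4×10+1 = 41 → write 9 carry 2
  C×10+2 = 122 → write A carry 7
  C×10+7 = 127 → write F carry 7
  3×10+7 = 37 → write 5 carry 2
  remaining carry: 2

0x25FA95158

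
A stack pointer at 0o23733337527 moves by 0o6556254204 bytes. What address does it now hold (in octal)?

0o32511613733

Add column by column in base 8, right to left:
  7+4 = 3 carry 1
  2+0+1 = 3
  5+2 = 7
  7+4 = 3 carry 1
  3+5+1 = 1 carry 1
  3+2+1 = 6
  3+6 = 1 carry 1
  3+5+1 = 1 carry 1
  7+5+1 = 5 carry 1
  3+6+1 = 2 carry 1
  2+0+1 = 3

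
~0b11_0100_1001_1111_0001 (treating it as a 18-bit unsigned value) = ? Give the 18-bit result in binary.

Invert each bit: 110100100111110001 → 001011011000001110.

0b001011011000001110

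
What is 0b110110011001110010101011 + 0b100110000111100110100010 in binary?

0b1011100100001011001001101

Add column by column in base 2, right to left:
  1+0 = 1
  1+1 = 0 carry 1
  0+0+1 = 1
  1+0 = 1
  0+0 = 0
  1+1 = 0 carry 1
  0+0+1 = 1
  1+1 = 0 carry 1
  0+1+1 = 0 carry 1
  0+0+1 = 1
  1+0 = 1
  1+1 = 0 carry 1
  1+1+1 = 1 carry 1
  0+1+1 = 0 carry 1
  0+1+1 = 0 carry 1
  1+0+1 = 0 carry 1
  1+0+1 = 0 carry 1
  0+0+1 = 1
  0+0 = 0
  1+1 = 0 carry 1
  1+1+1 = 1 carry 1
  0+0+1 = 1
  1+0 = 1
  1+1 = 0 carry 1
  final carry 1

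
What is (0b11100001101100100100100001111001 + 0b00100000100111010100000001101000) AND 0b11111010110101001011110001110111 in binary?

0b10010001001000100001100001

Add column by column in base 2, right to left:
  1+0 = 1
  0+0 = 0
  0+0 = 0
  1+1 = 0 carry 1
  1+0+1 = 0 carry 1
  1+1+1 = 1 carry 1
  1+1+1 = 1 carry 1
  0+0+1 = 1
  0+0 = 0
  0+0 = 0
  0+0 = 0
  1+0 = 1
  0+0 = 0
  0+0 = 0
  1+1 = 0 carry 1
  0+0+1 = 1
  0+1 = 1
  1+0 = 1
  0+1 = 1
  0+1 = 1
  1+1 = 0 carry 1
  1+0+1 = 0 carry 1
  0+0+1 = 1
  1+1 = 0 carry 1
  1+0+1 = 0 carry 1
  0+0+1 = 1
  0+0 = 0
  0+0 = 0
  0+0 = 0
  1+1 = 0 carry 1
  1+0+1 = 0 carry 1
  1+0+1 = 0 carry 1
  final carry 1
Sum = 0b100000010010011111000100011100001; now AND with 0b11111010110101001011110001110111:
  100000010010011111000100011100001
& 011111010110101001011110001110111
= 000000010010001001000100001100001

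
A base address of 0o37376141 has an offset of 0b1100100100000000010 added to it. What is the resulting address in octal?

0b1100100100000000010 = 0o1444002 in octal.
Add column by column in base 8, right to left:
  1+2 = 3
  4+0 = 4
  1+0 = 1
  6+4 = 2 carry 1
  7+4+1 = 4 carry 1
  3+4+1 = 0 carry 1
  7+1+1 = 1 carry 1
  3+0+1 = 4

0o41042143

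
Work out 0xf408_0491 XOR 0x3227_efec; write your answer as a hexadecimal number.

XOR each hex digit independently (no carries):
  f^3=c, 4^2=6, 0^2=2, 8^7=f, 0^e=e, 4^f=b, 9^e=7, 1^c=d

0xc62feb7d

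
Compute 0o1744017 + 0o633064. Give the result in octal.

Add column by column in base 8, right to left:
  7+4 = 3 carry 1
  1+6+1 = 0 carry 1
  0+0+1 = 1
  4+3 = 7
  4+3 = 7
  7+6 = 5 carry 1
  1+0+1 = 2

0o2577103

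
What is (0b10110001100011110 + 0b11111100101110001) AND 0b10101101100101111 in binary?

Add column by column in base 2, right to left:
  0+1 = 1
  1+0 = 1
  1+0 = 1
  1+0 = 1
  1+1 = 0 carry 1
  0+1+1 = 0 carry 1
  0+1+1 = 0 carry 1
  0+0+1 = 1
  1+1 = 0 carry 1
  1+0+1 = 0 carry 1
  0+0+1 = 1
  0+1 = 1
  0+1 = 1
  1+1 = 0 carry 1
  1+1+1 = 1 carry 1
  0+1+1 = 0 carry 1
  1+1+1 = 1 carry 1
  final carry 1
Sum = 0b110101110010001111; now AND with 0b10101101100101111:
  110101110010001111
& 010101101100101111
= 010101100000001111

0b10101100000001111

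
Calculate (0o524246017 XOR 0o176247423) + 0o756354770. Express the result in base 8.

0o1430356424

First 0o524246017 XOR 0o176247423 = 0o452001434.
Add column by column in base 8, right to left:
  4+0 = 4
  3+7 = 2 carry 1
  4+7+1 = 4 carry 1
  1+4+1 = 6
  0+5 = 5
  0+3 = 3
  2+6 = 0 carry 1
  5+5+1 = 3 carry 1
  4+7+1 = 4 carry 1
  final carry 1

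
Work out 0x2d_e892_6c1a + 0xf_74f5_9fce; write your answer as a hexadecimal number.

Add column by column in base 16, right to left:
  a+e = 8 carry 1
  1+c+1 = e
  c+f = b carry 1
  6+9+1 = 0 carry 1
  2+5+1 = 8
  9+f = 8 carry 1
  8+4+1 = d
  e+7 = 5 carry 1
  d+f+1 = d carry 1
  2+0+1 = 3

0x3d5d880be8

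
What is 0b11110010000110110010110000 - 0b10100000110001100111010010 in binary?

0b1010001010101001011011110

Subtract column by column in base 2:
  0-0 → 0
  0-1 → 1 (borrow)
  0-0-1 → 1 (borrow)
  0-0-1 → 1 (borrow)
  1-1-1 → 1 (borrow)
  1-0-1 → 0
  0-1 → 1 (borrow)
  1-1-1 → 1 (borrow)
  0-1-1 → 0 (borrow)
  0-0-1 → 1 (borrow)
  1-0-1 → 0
  1-1 → 0
  0-1 → 1 (borrow)
  1-0-1 → 0
  1-0 → 1
  0-0 → 0
  0-1 → 1 (borrow)
  0-1-1 → 0 (borrow)
  0-0-1 → 1 (borrow)
  1-0-1 → 0
  0-0 → 0
  0-0 → 0
  1-0 → 1
  1-1 → 0
  1-0 → 1
  1-1 → 0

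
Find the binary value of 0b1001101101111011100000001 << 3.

Left shift by 3: append 3 zero bits.

0b1001101101111011100000001000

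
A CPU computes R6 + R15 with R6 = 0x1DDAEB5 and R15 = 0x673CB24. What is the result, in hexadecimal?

0x85179D9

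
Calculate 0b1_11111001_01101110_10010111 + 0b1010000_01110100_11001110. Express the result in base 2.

Add column by column in base 2, right to left:
  1+0 = 1
  1+1 = 0 carry 1
  1+1+1 = 1 carry 1
  0+1+1 = 0 carry 1
  1+0+1 = 0 carry 1
  0+0+1 = 1
  0+1 = 1
  1+1 = 0 carry 1
  0+0+1 = 1
  1+0 = 1
  1+1 = 0 carry 1
  1+0+1 = 0 carry 1
  0+1+1 = 0 carry 1
  1+1+1 = 1 carry 1
  1+1+1 = 1 carry 1
  0+0+1 = 1
  1+0 = 1
  0+0 = 0
  0+0 = 0
  1+0 = 1
  1+1 = 0 carry 1
  1+0+1 = 0 carry 1
  1+1+1 = 1 carry 1
  1+0+1 = 0 carry 1
  1+0+1 = 0 carry 1
  final carry 1

0b10010010011110001101100101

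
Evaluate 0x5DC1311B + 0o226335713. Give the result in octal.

0x5DC1311B = 0o13560230433 in octal.
Add column by column in base 8, right to left:
  3+3 = 6
  3+1 = 4
  4+7 = 3 carry 1
  0+5+1 = 6
  3+3 = 6
  2+3 = 5
  0+6 = 6
  6+2 = 0 carry 1
  5+2+1 = 0 carry 1
  3+0+1 = 4
  1+0 = 1

0o14006566346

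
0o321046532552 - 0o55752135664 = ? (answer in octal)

0o243074374666

Subtract column by column in base 8:
  2-4 → 6 (borrow)
  5-6-1 → 6 (borrow)
  5-6-1 → 6 (borrow)
  2-5-1 → 4 (borrow)
  3-3-1 → 7 (borrow)
  5-1-1 → 3
  6-2 → 4
  4-5 → 7 (borrow)
  0-7-1 → 0 (borrow)
  1-5-1 → 3 (borrow)
  2-5-1 → 4 (borrow)
  3-0-1 → 2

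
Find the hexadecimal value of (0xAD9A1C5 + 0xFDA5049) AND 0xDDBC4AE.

0x893C00E

Add column by column in base 16, right to left:
  5+9 = E
  C+4 = 0 carry 1
  1+0+1 = 2
  A+5 = F
  9+A = 3 carry 1
  D+D+1 = B carry 1
  A+F+1 = A carry 1
  final carry 1
Sum = 0x1AB3F20E; now AND with 0xDDBC4AE:
  1&0=0, A&D=8, B&D=9, 3&B=3, F&C=C, 2&4=0, 0&A=0, E&E=E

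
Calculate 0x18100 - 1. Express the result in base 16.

0x180FF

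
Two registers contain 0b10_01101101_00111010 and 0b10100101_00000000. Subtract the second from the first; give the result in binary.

0b11100100000111010

Subtract column by column in base 2:
  0-0 → 0
  1-0 → 1
  0-0 → 0
  1-0 → 1
  1-0 → 1
  1-0 → 1
  0-0 → 0
  0-0 → 0
  1-1 → 0
  0-0 → 0
  1-1 → 0
  1-0 → 1
  0-0 → 0
  1-1 → 0
  1-0 → 1
  0-1 → 1 (borrow)
  0-0-1 → 1 (borrow)
  1-0-1 → 0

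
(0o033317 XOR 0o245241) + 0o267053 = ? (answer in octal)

0o565231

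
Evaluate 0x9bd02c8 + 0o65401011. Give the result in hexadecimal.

0o65401011 = 0xd60209 in hexadecimal.
Add column by column in base 16, right to left:
  8+9 = 1 carry 1
  c+0+1 = d
  2+2 = 4
  0+0 = 0
  d+6 = 3 carry 1
  b+d+1 = 9 carry 1
  9+0+1 = a

0xa9304d1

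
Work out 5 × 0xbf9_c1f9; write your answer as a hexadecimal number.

Multiply each base-16 digit by 5, carrying:
  9×5 = 45 → write d carry 2
  f×5+2 = 77 → write d carry 4
  1×5+4 = 9 → write 9
  c×5 = 60 → write c carry 3
  9×5+3 = 48 → write 0 carry 3
  f×5+3 = 78 → write e carry 4
  b×5+4 = 59 → write b carry 3
  remaining carry: 3

0x3be0c9dd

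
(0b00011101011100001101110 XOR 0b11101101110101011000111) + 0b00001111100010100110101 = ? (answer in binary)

0b100000000001011111011110

First 0b00011101011100001101110 XOR 0b11101101110101011000111 = 0b11110000101001010101001.
Add column by column in base 2, right to left:
  1+1 = 0 carry 1
  0+0+1 = 1
  0+1 = 1
  1+0 = 1
  0+1 = 1
  1+1 = 0 carry 1
  0+0+1 = 1
  1+0 = 1
  0+1 = 1
  1+0 = 1
  0+1 = 1
  0+0 = 0
  1+0 = 1
  0+0 = 0
  1+1 = 0 carry 1
  0+1+1 = 0 carry 1
  0+1+1 = 0 carry 1
  0+1+1 = 0 carry 1
  0+1+1 = 0 carry 1
  1+0+1 = 0 carry 1
  1+0+1 = 0 carry 1
  1+0+1 = 0 carry 1
  1+0+1 = 0 carry 1
  final carry 1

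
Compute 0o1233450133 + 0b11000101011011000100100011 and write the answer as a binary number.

0o1233450133 = 0b1010011011100101000001011011 in binary.
Add column by column in base 2, right to left:
  1+1 = 0 carry 1
  1+1+1 = 1 carry 1
  0+0+1 = 1
  1+0 = 1
  1+0 = 1
  0+1 = 1
  1+0 = 1
  0+0 = 0
  0+1 = 1
  0+0 = 0
  0+0 = 0
  0+0 = 0
  1+1 = 0 carry 1
  0+1+1 = 0 carry 1
  1+0+1 = 0 carry 1
  0+1+1 = 0 carry 1
  0+1+1 = 0 carry 1
  1+0+1 = 0 carry 1
  1+1+1 = 1 carry 1
  1+0+1 = 0 carry 1
  0+1+1 = 0 carry 1
  1+0+1 = 0 carry 1
  1+0+1 = 0 carry 1
  0+0+1 = 1
  0+1 = 1
  1+1 = 0 carry 1
  0+0+1 = 1
  1+0 = 1

0b1101100001000000000101111110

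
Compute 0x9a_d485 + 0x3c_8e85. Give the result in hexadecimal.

0xd7630a

Add column by column in base 16, right to left:
  5+5 = a
  8+8 = 0 carry 1
  4+e+1 = 3 carry 1
  d+8+1 = 6 carry 1
  a+c+1 = 7 carry 1
  9+3+1 = d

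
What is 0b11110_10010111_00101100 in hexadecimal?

0x1E972C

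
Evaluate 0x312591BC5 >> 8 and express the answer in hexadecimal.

Shifting right by 8 bits = 2 hex digits: drop the last 2.

0x312591B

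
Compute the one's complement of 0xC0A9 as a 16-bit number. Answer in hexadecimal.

0x3F56

Each hex digit d becomes F−d:
  C→3, 0→F, A→5, 9→6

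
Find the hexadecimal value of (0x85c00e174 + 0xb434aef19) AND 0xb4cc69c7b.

0x30c429009

Add column by column in base 16, right to left:
  4+9 = d
  7+1 = 8
  1+f = 0 carry 1
  e+e+1 = d carry 1
  0+a+1 = b
  0+4 = 4
  c+3 = f
  5+4 = 9
  8+b = 3 carry 1
  final carry 1
Sum = 0x139f4bd08d; now AND with 0xb4cc69c7b:
  1&0=0, 3&b=3, 9&4=0, f&c=c, 4&c=4, b&6=2, d&9=9, 0&c=0, 8&7=0, d&b=9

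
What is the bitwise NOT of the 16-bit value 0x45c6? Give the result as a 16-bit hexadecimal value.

Each hex digit d becomes f−d:
  4→b, 5→a, c→3, 6→9

0xba39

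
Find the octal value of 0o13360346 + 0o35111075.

Add column by column in base 8, right to left:
  6+5 = 3 carry 1
  4+7+1 = 4 carry 1
  3+0+1 = 4
  0+1 = 1
  6+1 = 7
  3+1 = 4
  3+5 = 0 carry 1
  1+3+1 = 5

0o50471443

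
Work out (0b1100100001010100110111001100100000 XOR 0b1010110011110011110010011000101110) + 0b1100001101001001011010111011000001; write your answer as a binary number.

0b10010011111110000100000001111001111

First 0b1100100001010100110111001100100000 XOR 0b1010110011110011110010011000101110 = 0b0110010010100111000101010100001110.
Add column by column in base 2, right to left:
  0+1 = 1
  1+0 = 1
  1+0 = 1
  1+0 = 1
  0+0 = 0
  0+0 = 0
  0+1 = 1
  0+1 = 1
  1+0 = 1
  0+1 = 1
  1+1 = 0 carry 1
  0+1+1 = 0 carry 1
  1+0+1 = 0 carry 1
  0+1+1 = 0 carry 1
  1+0+1 = 0 carry 1
  0+1+1 = 0 carry 1
  0+1+1 = 0 carry 1
  0+0+1 = 1
  1+1 = 0 carry 1
  1+0+1 = 0 carry 1
  1+0+1 = 0 carry 1
  0+1+1 = 0 carry 1
  0+0+1 = 1
  1+0 = 1
  0+1 = 1
  1+0 = 1
  0+1 = 1
  0+1 = 1
  1+0 = 1
  0+0 = 0
  0+0 = 0
  1+0 = 1
  1+1 = 0 carry 1
  0+1+1 = 0 carry 1
  final carry 1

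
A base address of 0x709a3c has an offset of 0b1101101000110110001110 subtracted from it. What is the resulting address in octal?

0o16406256

0x709a3c = 0o34115074 in octal.
0b1101101000110110001110 = 0o15506616 in octal.
Subtract column by column in base 8:
  4-6 → 6 (borrow)
  7-1-1 → 5
  0-6 → 2 (borrow)
  5-6-1 → 6 (borrow)
  1-0-1 → 0
  1-5 → 4 (borrow)
  4-5-1 → 6 (borrow)
  3-1-1 → 1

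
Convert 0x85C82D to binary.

Expand each hex digit to 4 bits: 8=1000 5=0101 C=1100 8=1000 2=0010 D=1101.

0b100001011100100000101101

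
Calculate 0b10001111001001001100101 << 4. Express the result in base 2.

Left shift by 4: append 4 zero bits.

0b100011110010010011001010000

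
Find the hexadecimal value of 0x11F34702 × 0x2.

0x23E68E04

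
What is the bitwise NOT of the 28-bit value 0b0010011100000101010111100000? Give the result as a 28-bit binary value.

0b1101100011111010101000011111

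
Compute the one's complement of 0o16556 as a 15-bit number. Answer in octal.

0o61221

Each oct digit d becomes 7−d:
  1→6, 6→1, 5→2, 5→2, 6→1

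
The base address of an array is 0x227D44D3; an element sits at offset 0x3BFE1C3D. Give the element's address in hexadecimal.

Add column by column in base 16, right to left:
  3+D = 0 carry 1
  D+3+1 = 1 carry 1
  4+C+1 = 1 carry 1
  4+1+1 = 6
  D+E = B carry 1
  7+F+1 = 7 carry 1
  2+B+1 = E
  2+3 = 5

0x5E7B6110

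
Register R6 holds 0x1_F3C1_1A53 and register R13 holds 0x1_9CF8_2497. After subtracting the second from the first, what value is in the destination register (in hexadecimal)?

Subtract column by column in base 16:
  3-7 → C (borrow)
  5-9-1 → B (borrow)
  A-4-1 → 5
  1-2 → F (borrow)
  1-8-1 → 8 (borrow)
  C-F-1 → C (borrow)
  3-C-1 → 6 (borrow)
  F-9-1 → 5
  1-1 → 0

0x56C8F5BC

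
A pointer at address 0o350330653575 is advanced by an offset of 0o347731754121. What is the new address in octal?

0o720262627716

Add column by column in base 8, right to left:
  5+1 = 6
  7+2 = 1 carry 1
  5+1+1 = 7
  3+4 = 7
  5+5 = 2 carry 1
  6+7+1 = 6 carry 1
  0+1+1 = 2
  3+3 = 6
  3+7 = 2 carry 1
  0+7+1 = 0 carry 1
  5+4+1 = 2 carry 1
  3+3+1 = 7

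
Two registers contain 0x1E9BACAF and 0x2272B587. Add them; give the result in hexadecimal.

0x410E6236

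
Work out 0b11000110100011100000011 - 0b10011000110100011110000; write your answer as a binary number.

0b101101101111000010011

Subtract column by column in base 2:
  1-0 → 1
  1-0 → 1
  0-0 → 0
  0-0 → 0
  0-1 → 1 (borrow)
  0-1-1 → 0 (borrow)
  0-1-1 → 0 (borrow)
  0-1-1 → 0 (borrow)
  1-0-1 → 0
  1-0 → 1
  1-0 → 1
  0-1 → 1 (borrow)
  0-0-1 → 1 (borrow)
  0-1-1 → 0 (borrow)
  1-1-1 → 1 (borrow)
  0-0-1 → 1 (borrow)
  1-0-1 → 0
  1-0 → 1
  0-1 → 1 (borrow)
  0-1-1 → 0 (borrow)
  0-0-1 → 1 (borrow)
  1-0-1 → 0
  1-1 → 0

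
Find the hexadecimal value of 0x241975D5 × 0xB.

0x18D181027

Multiply each base-16 digit by 11, carrying:
  5×11 = 55 → write 7 carry 3
  D×11+3 = 146 → write 2 carry 9
  5×11+9 = 64 → write 0 carry 4
  7×11+4 = 81 → write 1 carry 5
  9×11+5 = 104 → write 8 carry 6
  1×11+6 = 17 → write 1 carry 1
  4×11+1 = 45 → write D carry 2
  2×11+2 = 24 → write 8 carry 1
  remaining carry: 1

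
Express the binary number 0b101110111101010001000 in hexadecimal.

0x177a88

Group the bits into nibbles: 0001 0111 0111 1010 1000 1000 → 177a88.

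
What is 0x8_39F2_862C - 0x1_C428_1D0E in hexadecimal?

0x675CA691E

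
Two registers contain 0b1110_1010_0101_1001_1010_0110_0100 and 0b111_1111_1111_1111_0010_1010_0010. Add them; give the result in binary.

Add column by column in base 2, right to left:
  0+0 = 0
  0+1 = 1
  1+0 = 1
  0+0 = 0
  0+0 = 0
  1+1 = 0 carry 1
  1+0+1 = 0 carry 1
  0+1+1 = 0 carry 1
  0+0+1 = 1
  1+1 = 0 carry 1
  0+0+1 = 1
  1+0 = 1
  1+1 = 0 carry 1
  0+1+1 = 0 carry 1
  0+1+1 = 0 carry 1
  1+1+1 = 1 carry 1
  1+1+1 = 1 carry 1
  0+1+1 = 0 carry 1
  1+1+1 = 1 carry 1
  0+1+1 = 0 carry 1
  0+1+1 = 0 carry 1
  1+1+1 = 1 carry 1
  0+1+1 = 0 carry 1
  1+1+1 = 1 carry 1
  0+1+1 = 0 carry 1
  1+1+1 = 1 carry 1
  1+1+1 = 1 carry 1
  1+0+1 = 0 carry 1
  final carry 1

0b10110101001011000110100000110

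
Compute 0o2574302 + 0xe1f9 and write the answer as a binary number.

0o2574302 = 0b10101111100011000010 in binary.
0xe1f9 = 0b1110000111111001 in binary.
Add column by column in base 2, right to left:
  0+1 = 1
  1+0 = 1
  0+0 = 0
  0+1 = 1
  0+1 = 1
  0+1 = 1
  1+1 = 0 carry 1
  1+1+1 = 1 carry 1
  0+1+1 = 0 carry 1
  0+0+1 = 1
  0+0 = 0
  1+0 = 1
  1+0 = 1
  1+1 = 0 carry 1
  1+1+1 = 1 carry 1
  1+1+1 = 1 carry 1
  0+0+1 = 1
  1+0 = 1
  0+0 = 0
  1+0 = 1

0b10111101101010111011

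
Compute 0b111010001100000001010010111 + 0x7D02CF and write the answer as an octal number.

0o760602546

0b111010001100000001010010111 = 0o721401227 in octal.
0x7D02CF = 0o37201317 in octal.
Add column by column in base 8, right to left:
  7+7 = 6 carry 1
  2+1+1 = 4
  2+3 = 5
  1+1 = 2
  0+0 = 0
  4+2 = 6
  1+7 = 0 carry 1
  2+3+1 = 6
  7+0 = 7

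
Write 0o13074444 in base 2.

0b1011000111100100100100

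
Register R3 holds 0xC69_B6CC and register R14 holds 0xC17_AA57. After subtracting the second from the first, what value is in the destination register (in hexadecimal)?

Subtract column by column in base 16:
  C-7 → 5
  C-5 → 7
  6-A → C (borrow)
  B-A-1 → 0
  9-7 → 2
  6-1 → 5
  C-C → 0

0x520C75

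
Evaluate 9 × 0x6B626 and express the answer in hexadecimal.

0x3C6756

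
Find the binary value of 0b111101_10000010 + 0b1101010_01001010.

Add column by column in base 2, right to left:
  0+0 = 0
  1+1 = 0 carry 1
  0+0+1 = 1
  0+1 = 1
  0+0 = 0
  0+0 = 0
  0+1 = 1
  1+0 = 1
  1+0 = 1
  0+1 = 1
  1+0 = 1
  1+1 = 0 carry 1
  1+0+1 = 0 carry 1
  1+1+1 = 1 carry 1
  0+1+1 = 0 carry 1
  final carry 1

0b1010011111001100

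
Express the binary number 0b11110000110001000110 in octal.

0o3606106

Group the bits in threes: 011 110 000 110 001 000 110 → 3606106.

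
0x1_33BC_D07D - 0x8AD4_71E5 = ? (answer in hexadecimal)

0xA8E85E98

Subtract column by column in base 16:
  D-5 → 8
  7-E → 9 (borrow)
  0-1-1 → E (borrow)
  D-7-1 → 5
  C-4 → 8
  B-D → E (borrow)
  3-A-1 → 8 (borrow)
  3-8-1 → A (borrow)
  1-0-1 → 0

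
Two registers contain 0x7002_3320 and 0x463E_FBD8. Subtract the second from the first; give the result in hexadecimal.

Subtract column by column in base 16:
  0-8 → 8 (borrow)
  2-D-1 → 4 (borrow)
  3-B-1 → 7 (borrow)
  3-F-1 → 3 (borrow)
  2-E-1 → 3 (borrow)
  0-3-1 → C (borrow)
  0-6-1 → 9 (borrow)
  7-4-1 → 2

0x29C33748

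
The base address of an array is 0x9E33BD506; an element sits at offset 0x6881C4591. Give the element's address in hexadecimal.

Add column by column in base 16, right to left:
  6+1 = 7
  0+9 = 9
  5+5 = A
  D+4 = 1 carry 1
  B+C+1 = 8 carry 1
  3+1+1 = 5
  3+8 = B
  E+8 = 6 carry 1
  9+6+1 = 0 carry 1
  final carry 1

0x106B581A97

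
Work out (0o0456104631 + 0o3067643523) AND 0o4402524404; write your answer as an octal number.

0o400500004

Add column by column in base 8, right to left:
  1+3 = 4
  3+2 = 5
  6+5 = 3 carry 1
  4+3+1 = 0 carry 1
  0+4+1 = 5
  1+6 = 7
  6+7 = 5 carry 1
  5+6+1 = 4 carry 1
  4+0+1 = 5
  0+3 = 3
Sum = 0o3545750354; now AND with 0o4402524404:
  3&4=0, 5&4=4, 4&0=0, 5&2=0, 7&5=5, 5&2=0, 0&4=0, 3&4=0, 5&0=0, 4&4=4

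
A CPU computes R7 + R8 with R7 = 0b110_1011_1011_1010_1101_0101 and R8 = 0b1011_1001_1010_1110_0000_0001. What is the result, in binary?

0b1001001010110100011010110

Add column by column in base 2, right to left:
  1+1 = 0 carry 1
  0+0+1 = 1
  1+0 = 1
  0+0 = 0
  1+0 = 1
  0+0 = 0
  1+0 = 1
  1+0 = 1
  0+0 = 0
  1+1 = 0 carry 1
  0+1+1 = 0 carry 1
  1+1+1 = 1 carry 1
  1+0+1 = 0 carry 1
  1+1+1 = 1 carry 1
  0+0+1 = 1
  1+1 = 0 carry 1
  1+1+1 = 1 carry 1
  1+0+1 = 0 carry 1
  0+0+1 = 1
  1+1 = 0 carry 1
  0+1+1 = 0 carry 1
  1+1+1 = 1 carry 1
  1+0+1 = 0 carry 1
  0+1+1 = 0 carry 1
  final carry 1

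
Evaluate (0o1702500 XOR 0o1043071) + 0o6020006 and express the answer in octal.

First 0o1702500 XOR 0o1043071 = 0o0741571.
Add column by column in base 8, right to left:
  1+6 = 7
  7+0 = 7
  5+0 = 5
  1+0 = 1
  4+2 = 6
  7+0 = 7
  0+6 = 6

0o6761577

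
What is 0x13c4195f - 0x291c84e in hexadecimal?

0x11325111

Subtract column by column in base 16:
  f-e → 1
  5-4 → 1
  9-8 → 1
  1-c → 5 (borrow)
  4-1-1 → 2
  c-9 → 3
  3-2 → 1
  1-0 → 1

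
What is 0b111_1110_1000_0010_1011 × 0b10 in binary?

Multiply each base-2 digit by 2, carrying:
  1×2 = 2 → write 0 carry 1
  1×2+1 = 3 → write 1 carry 1
  0×2+1 = 1 → write 1
  1×2 = 2 → write 0 carry 1
  0×2+1 = 1 → write 1
  1×2 = 2 → write 0 carry 1
  0×2+1 = 1 → write 1
  0×2 = 0 → write 0
  0×2 = 0 → write 0
  0×2 = 0 → write 0
  0×2 = 0 → write 0
  1×2 = 2 → write 0 carry 1
  0×2+1 = 1 → write 1
  1×2 = 2 → write 0 carry 1
  1×2+1 = 3 → write 1 carry 1
  1×2+1 = 3 → write 1 carry 1
  1×2+1 = 3 → write 1 carry 1
  1×2+1 = 3 → write 1 carry 1
  1×2+1 = 3 → write 1 carry 1
  remaining carry: 1

0b11111101000001010110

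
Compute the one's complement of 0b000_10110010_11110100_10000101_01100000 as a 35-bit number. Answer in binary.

0b11101001101000010110111101010011111

Invert each bit: 00010110010111101001000010101100000 → 11101001101000010110111101010011111.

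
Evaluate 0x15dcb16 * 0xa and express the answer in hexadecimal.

0xda9eedc

Multiply each base-16 digit by 10, carrying:
  6×10 = 60 → write c carry 3
  1×10+3 = 13 → write d
  b×10 = 110 → write e carry 6
  c×10+6 = 126 → write e carry 7
  d×10+7 = 137 → write 9 carry 8
  5×10+8 = 58 → write a carry 3
  1×10+3 = 13 → write d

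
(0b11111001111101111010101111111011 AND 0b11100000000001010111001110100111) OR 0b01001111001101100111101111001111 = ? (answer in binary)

0b11101111001101110111101111101111

0b11111001111101111010101111111011 AND 0b11100000000001010111001110100111 = 0b11100000000001010010001110100011.
Then OR with 0b01001111001101100111101111001111.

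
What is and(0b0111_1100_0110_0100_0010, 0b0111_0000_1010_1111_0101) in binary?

0b01110000001001000000

AND bit by bit (1 only where both bits are 1):
  01111100011001000010
& 01110000101011110101
= 01110000001001000000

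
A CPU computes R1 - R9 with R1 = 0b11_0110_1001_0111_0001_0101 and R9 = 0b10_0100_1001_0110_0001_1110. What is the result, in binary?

Subtract column by column in base 2:
  1-0 → 1
  0-1 → 1 (borrow)
  1-1-1 → 1 (borrow)
  0-1-1 → 0 (borrow)
  1-1-1 → 1 (borrow)
  0-0-1 → 1 (borrow)
  0-0-1 → 1 (borrow)
  0-0-1 → 1 (borrow)
  1-0-1 → 0
  1-1 → 0
  1-1 → 0
  0-0 → 0
  1-1 → 0
  0-0 → 0
  0-0 → 0
  1-1 → 0
  0-0 → 0
  1-0 → 1
  1-1 → 0
  0-0 → 0
  1-0 → 1
  1-1 → 0

0b100100000000011110111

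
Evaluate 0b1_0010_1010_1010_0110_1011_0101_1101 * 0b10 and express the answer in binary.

0b100101010101001101011010111010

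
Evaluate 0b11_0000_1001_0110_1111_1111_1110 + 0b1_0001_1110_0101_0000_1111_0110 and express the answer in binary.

0b100001001111100000011110100

Add column by column in base 2, right to left:
  0+0 = 0
  1+1 = 0 carry 1
  1+1+1 = 1 carry 1
  1+0+1 = 0 carry 1
  1+1+1 = 1 carry 1
  1+1+1 = 1 carry 1
  1+1+1 = 1 carry 1
  1+1+1 = 1 carry 1
  1+0+1 = 0 carry 1
  1+0+1 = 0 carry 1
  1+0+1 = 0 carry 1
  1+0+1 = 0 carry 1
  0+1+1 = 0 carry 1
  1+0+1 = 0 carry 1
  1+1+1 = 1 carry 1
  0+0+1 = 1
  1+0 = 1
  0+1 = 1
  0+1 = 1
  1+1 = 0 carry 1
  0+1+1 = 0 carry 1
  0+0+1 = 1
  0+0 = 0
  0+0 = 0
  1+1 = 0 carry 1
  1+0+1 = 0 carry 1
  final carry 1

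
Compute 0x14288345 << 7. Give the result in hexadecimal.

0xa1441a280

7 bits is not a whole number of base-16 digits; in binary: 10100001010001000001101000101 << 7 = 101000010100010000011010001010000000.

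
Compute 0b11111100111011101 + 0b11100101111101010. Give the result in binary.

0b111100010111000111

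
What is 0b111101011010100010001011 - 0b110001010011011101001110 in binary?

Subtract column by column in base 2:
  1-0 → 1
  1-1 → 0
  0-1 → 1 (borrow)
  1-1-1 → 1 (borrow)
  0-0-1 → 1 (borrow)
  0-0-1 → 1 (borrow)
  0-1-1 → 0 (borrow)
  1-0-1 → 0
  0-1 → 1 (borrow)
  0-1-1 → 0 (borrow)
  0-1-1 → 0 (borrow)
  1-0-1 → 0
  0-1 → 1 (borrow)
  1-1-1 → 1 (borrow)
  0-0-1 → 1 (borrow)
  1-0-1 → 0
  1-1 → 0
  0-0 → 0
  1-1 → 0
  0-0 → 0
  1-0 → 1
  1-0 → 1
  1-1 → 0
  1-1 → 0

0b1100000111000100111101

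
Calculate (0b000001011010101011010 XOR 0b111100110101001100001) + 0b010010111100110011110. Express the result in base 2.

First 0b000001011010101011010 XOR 0b111100110101001100001 = 0b111101101111100111011.
Add column by column in base 2, right to left:
  1+0 = 1
  1+1 = 0 carry 1
  0+1+1 = 0 carry 1
  1+1+1 = 1 carry 1
  1+1+1 = 1 carry 1
  1+0+1 = 0 carry 1
  0+0+1 = 1
  0+1 = 1
  1+1 = 0 carry 1
  1+0+1 = 0 carry 1
  1+0+1 = 0 carry 1
  1+1+1 = 1 carry 1
  1+1+1 = 1 carry 1
  0+1+1 = 0 carry 1
  1+1+1 = 1 carry 1
  1+0+1 = 0 carry 1
  0+1+1 = 0 carry 1
  1+0+1 = 0 carry 1
  1+0+1 = 0 carry 1
  1+1+1 = 1 carry 1
  1+0+1 = 0 carry 1
  final carry 1

0b1010000101100011011001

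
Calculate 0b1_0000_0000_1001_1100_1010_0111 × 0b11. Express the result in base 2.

0b11000000011101010111110101

Multiply each base-2 digit by 3, carrying:
  1×3 = 3 → write 1 carry 1
  1×3+1 = 4 → write 0 carry 2
  1×3+2 = 5 → write 1 carry 2
  0×3+2 = 2 → write 0 carry 1
  0×3+1 = 1 → write 1
  1×3 = 3 → write 1 carry 1
  0×3+1 = 1 → write 1
  1×3 = 3 → write 1 carry 1
  0×3+1 = 1 → write 1
  0×3 = 0 → write 0
  1×3 = 3 → write 1 carry 1
  1×3+1 = 4 → write 0 carry 2
  1×3+2 = 5 → write 1 carry 2
  0×3+2 = 2 → write 0 carry 1
  0×3+1 = 1 → write 1
  1×3 = 3 → write 1 carry 1
  0×3+1 = 1 → write 1
  0×3 = 0 → write 0
  0×3 = 0 → write 0
  0×3 = 0 → write 0
  0×3 = 0 → write 0
  0×3 = 0 → write 0
  0×3 = 0 → write 0
  0×3 = 0 → write 0
  1×3 = 3 → write 1 carry 1
  remaining carry: 1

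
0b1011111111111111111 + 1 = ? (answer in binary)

0b1100000000000000000

The trailing 17 digits are 1 (max in base 2), so adding 1 cascades: they roll to 0 and the next digit up increments.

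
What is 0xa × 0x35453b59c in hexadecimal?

0x214b451818

Multiply each base-16 digit by 10, carrying:
  c×10 = 120 → write 8 carry 7
  9×10+7 = 97 → write 1 carry 6
  5×10+6 = 56 → write 8 carry 3
  b×10+3 = 113 → write 1 carry 7
  3×10+7 = 37 → write 5 carry 2
  5×10+2 = 52 → write 4 carry 3
  4×10+3 = 43 → write b carry 2
  5×10+2 = 52 → write 4 carry 3
  3×10+3 = 33 → write 1 carry 2
  remaining carry: 2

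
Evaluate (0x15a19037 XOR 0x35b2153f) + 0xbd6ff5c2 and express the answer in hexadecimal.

0xdd837aca

First 0x15a19037 XOR 0x35b2153f = 0x20138508.
Add column by column in base 16, right to left:
  8+2 = a
  0+c = c
  5+5 = a
  8+f = 7 carry 1
  3+f+1 = 3 carry 1
  1+6+1 = 8
  0+d = d
  2+b = d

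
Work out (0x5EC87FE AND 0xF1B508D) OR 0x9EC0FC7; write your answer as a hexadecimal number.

0xDEC0FCF

0x5EC87FE AND 0xF1B508D = 0x508008C.
Then OR with 0x9EC0FC7.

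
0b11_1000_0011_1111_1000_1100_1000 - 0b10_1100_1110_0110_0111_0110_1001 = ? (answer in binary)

Subtract column by column in base 2:
  0-1 → 1 (borrow)
  0-0-1 → 1 (borrow)
  0-0-1 → 1 (borrow)
  1-1-1 → 1 (borrow)
  0-0-1 → 1 (borrow)
  0-1-1 → 0 (borrow)
  1-1-1 → 1 (borrow)
  1-0-1 → 0
  0-1 → 1 (borrow)
  0-1-1 → 0 (borrow)
  0-1-1 → 0 (borrow)
  1-0-1 → 0
  1-0 → 1
  1-1 → 0
  1-1 → 0
  1-0 → 1
  1-0 → 1
  1-1 → 0
  0-1 → 1 (borrow)
  0-1-1 → 0 (borrow)
  0-0-1 → 1 (borrow)
  0-0-1 → 1 (borrow)
  0-1-1 → 0 (borrow)
  1-1-1 → 1 (borrow)
  1-0-1 → 0
  1-1 → 0

0b101101011001000101011111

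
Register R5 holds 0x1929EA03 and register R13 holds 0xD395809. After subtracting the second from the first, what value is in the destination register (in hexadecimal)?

Subtract column by column in base 16:
  3-9 → A (borrow)
  0-0-1 → F (borrow)
  A-8-1 → 1
  E-5 → 9
  9-9 → 0
  2-3 → F (borrow)
  9-D-1 → B (borrow)
  1-0-1 → 0

0xBF091FA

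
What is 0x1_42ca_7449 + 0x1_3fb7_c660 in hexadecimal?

0x282823aa9

Add column by column in base 16, right to left:
  9+0 = 9
  4+6 = a
  4+6 = a
  7+c = 3 carry 1
  a+7+1 = 2 carry 1
  c+b+1 = 8 carry 1
  2+f+1 = 2 carry 1
  4+3+1 = 8
  1+1 = 2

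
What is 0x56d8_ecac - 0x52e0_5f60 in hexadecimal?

0x3f88d4c

Subtract column by column in base 16:
  c-0 → c
  a-6 → 4
  c-f → d (borrow)
  e-5-1 → 8
  8-0 → 8
  d-e → f (borrow)
  6-2-1 → 3
  5-5 → 0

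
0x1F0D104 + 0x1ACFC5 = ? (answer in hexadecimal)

0x20BA0C9

Add column by column in base 16, right to left:
  4+5 = 9
  0+C = C
  1+F = 0 carry 1
  D+C+1 = A carry 1
  0+A+1 = B
  F+1 = 0 carry 1
  1+0+1 = 2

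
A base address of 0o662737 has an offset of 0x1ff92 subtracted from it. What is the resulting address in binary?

0b10110011001001101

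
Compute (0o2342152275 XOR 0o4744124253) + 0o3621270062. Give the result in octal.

0o12227366110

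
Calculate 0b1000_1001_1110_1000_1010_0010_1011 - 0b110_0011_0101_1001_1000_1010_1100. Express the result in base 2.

0b10011010001111000101111111

Subtract column by column in base 2:
  1-0 → 1
  1-0 → 1
  0-1 → 1 (borrow)
  1-1-1 → 1 (borrow)
  0-0-1 → 1 (borrow)
  1-1-1 → 1 (borrow)
  0-0-1 → 1 (borrow)
  0-1-1 → 0 (borrow)
  0-0-1 → 1 (borrow)
  1-0-1 → 0
  0-0 → 0
  1-1 → 0
  0-1 → 1 (borrow)
  0-0-1 → 1 (borrow)
  0-0-1 → 1 (borrow)
  1-1-1 → 1 (borrow)
  0-1-1 → 0 (borrow)
  1-0-1 → 0
  1-1 → 0
  1-0 → 1
  1-1 → 0
  0-1 → 1 (borrow)
  0-0-1 → 1 (borrow)
  1-0-1 → 0
  0-0 → 0
  0-1 → 1 (borrow)
  0-1-1 → 0 (borrow)
  1-0-1 → 0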